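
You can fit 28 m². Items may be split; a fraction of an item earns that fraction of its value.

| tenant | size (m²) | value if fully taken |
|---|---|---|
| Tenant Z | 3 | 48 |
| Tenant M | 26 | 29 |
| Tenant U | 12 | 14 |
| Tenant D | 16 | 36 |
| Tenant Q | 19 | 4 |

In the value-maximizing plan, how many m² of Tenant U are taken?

Rank by value-to-size ratio: Tenant Z 48/3≈16, Tenant D 36/16≈2.25, Tenant U 14/12≈1.17, Tenant M 29/26≈1.12, Tenant Q 4/19≈0.211.
Tenant Z: take in full, 3 m² for value 48 → 25 left.
Take all of Tenant D (16 m², value 36) → 9 m² left.
Only 9 m² remain; take 9/12 of Tenant U for value 14×9/12 = 10.5.

9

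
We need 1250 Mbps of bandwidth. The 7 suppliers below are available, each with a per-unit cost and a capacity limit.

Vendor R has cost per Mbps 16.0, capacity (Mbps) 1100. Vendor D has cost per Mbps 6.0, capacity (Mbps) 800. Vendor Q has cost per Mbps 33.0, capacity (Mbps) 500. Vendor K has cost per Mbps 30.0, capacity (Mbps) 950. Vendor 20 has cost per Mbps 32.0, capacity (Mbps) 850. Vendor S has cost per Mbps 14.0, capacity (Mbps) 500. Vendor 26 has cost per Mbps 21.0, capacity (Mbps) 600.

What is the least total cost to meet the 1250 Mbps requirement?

11100

Use suppliers in increasing cost order.
Vendor D at 6.0: take all 800 Mbps → 450 still needed.
Take 450 from Vendor S at 14.0 to finish.
Vendor R, Vendor 26, Vendor K, Vendor 20, Vendor Q: unused.
Cost = 800×6.0 + 450×14.0 = 11100.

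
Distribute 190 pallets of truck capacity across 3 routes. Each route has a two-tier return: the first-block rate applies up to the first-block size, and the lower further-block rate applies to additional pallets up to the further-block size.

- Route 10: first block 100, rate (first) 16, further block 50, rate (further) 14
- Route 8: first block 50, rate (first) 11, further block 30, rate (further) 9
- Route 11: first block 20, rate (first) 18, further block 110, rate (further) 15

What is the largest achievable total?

Rank every tier by rate: Route 11/T1 18 > Route 10/T1 16 > Route 11/T2 15 > Route 10/T2 14 > Route 8/T1 11 > Route 8/T2 9.
Fill Route 11 T1 block (20 at 18) → 170 left.
Route 10/T1 (16): +100 → 70 left.
Route 11 T2 at 15: only 70 left, fill 70.
Total = 18×20 + 16×100 + 15×70 = 3010.

3010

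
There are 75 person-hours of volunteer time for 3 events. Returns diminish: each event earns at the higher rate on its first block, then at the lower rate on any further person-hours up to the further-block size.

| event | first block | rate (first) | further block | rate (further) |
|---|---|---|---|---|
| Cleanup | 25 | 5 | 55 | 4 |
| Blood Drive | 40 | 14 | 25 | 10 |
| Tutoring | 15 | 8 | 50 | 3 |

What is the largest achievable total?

Treat each block as its own option and order by rate: Blood Drive/tier1 14 > Blood Drive/tier2 10 > Tutoring/tier1 8 > Cleanup/tier1 5 > Cleanup/tier2 4 > Tutoring/tier2 3.
Fill Blood Drive tier1 block (40 at 14) — 35 left.
Fill Blood Drive tier2 block (25 at 10) — 10 left.
Tutoring tier1 at 8: only 10 left, fill 10.
Total = 14×40 + 10×25 + 8×10 = 890.

890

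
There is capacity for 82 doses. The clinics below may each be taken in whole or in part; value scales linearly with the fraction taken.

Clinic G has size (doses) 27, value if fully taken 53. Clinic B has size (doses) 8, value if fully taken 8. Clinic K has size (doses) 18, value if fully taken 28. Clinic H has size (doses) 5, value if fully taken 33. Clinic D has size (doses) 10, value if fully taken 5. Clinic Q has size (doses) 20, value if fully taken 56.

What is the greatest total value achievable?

180

Sort by value density: Clinic H 33/5≈6.6, Clinic Q 56/20≈2.8, Clinic G 53/27≈1.96, Clinic K 28/18≈1.56, Clinic B 8/8≈1, Clinic D 5/10≈0.5.
Clinic H: take in full, 5 doses for value 33 — 77 left.
Clinic Q: take in full, 20 doses for value 56 — 57 left.
Take all of Clinic G (27 doses, value 53) — 30 doses left.
Clinic K: take in full, 18 doses for value 28 — 12 left.
All 8 doses of Clinic B fit (value 8) — 4 remain.
Fill the last 4 doses with part of Clinic D: 4/10 of it earns 2.
Total value = 180.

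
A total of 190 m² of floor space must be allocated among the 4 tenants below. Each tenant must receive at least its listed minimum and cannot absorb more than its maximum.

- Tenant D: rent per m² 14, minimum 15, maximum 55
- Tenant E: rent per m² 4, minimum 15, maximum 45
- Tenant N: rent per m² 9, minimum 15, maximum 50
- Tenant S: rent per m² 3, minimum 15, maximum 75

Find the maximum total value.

1520

Meeting every minimum uses 15+15+15+15 = 60 m², leaving 130.
Rank by rent per m²: Tenant D 14 > Tenant N 9 > Tenant E 4 > Tenant S 3.
Tenant D takes 40 more to reach its cap of 55 — 90 left.
Tenant N takes 35 more to reach its cap of 50 — 55 left.
Tenant E takes 30 more to reach its cap of 45 — 25 left.
Tenant S has room for 60 more but only 25 remain, so it gets 40.
Total = 14×55 + 4×45 + 9×50 + 3×40 = 1520.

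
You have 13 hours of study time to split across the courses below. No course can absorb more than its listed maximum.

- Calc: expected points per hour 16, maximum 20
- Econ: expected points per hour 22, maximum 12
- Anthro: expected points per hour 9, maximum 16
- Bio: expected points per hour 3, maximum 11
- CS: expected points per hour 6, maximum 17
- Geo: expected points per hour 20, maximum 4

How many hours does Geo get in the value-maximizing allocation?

Order the courses by expected points per hour: Econ 22 > Geo 20 > Calc 16 > Anthro 9 > CS 6 > Bio 3.
Give Econ 12 to hit its cap of 12 → 1 left.
Geo has room for 4 but only 1 remain, so it gets 1.

1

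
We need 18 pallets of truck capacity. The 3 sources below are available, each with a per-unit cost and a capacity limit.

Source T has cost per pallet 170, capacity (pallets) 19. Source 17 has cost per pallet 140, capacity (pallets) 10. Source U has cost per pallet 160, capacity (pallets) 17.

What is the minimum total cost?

Use sources in increasing cost order.
Source 17 (140): use full 10 ; 8 pallets to go.
Take 8 from Source U at 160 to finish.
Source T: unused.
Cost = 10×140 + 8×160 = 2680.

2680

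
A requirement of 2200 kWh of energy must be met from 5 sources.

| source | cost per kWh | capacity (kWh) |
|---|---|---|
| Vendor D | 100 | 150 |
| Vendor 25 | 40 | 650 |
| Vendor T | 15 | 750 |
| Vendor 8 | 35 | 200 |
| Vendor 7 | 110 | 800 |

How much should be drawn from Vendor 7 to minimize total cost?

Fill from the cheapest source first.
Vendor T at 15: take all 750 kWh — 1450 still needed.
Take 200 from Vendor 8 at 35 — need 1250 more.
Take 650 from Vendor 25 at 40 — need 600 more.
Vendor D at 100: take all 150 kWh — 450 still needed.
Vendor 7 (110): take the remaining 450 — done.

450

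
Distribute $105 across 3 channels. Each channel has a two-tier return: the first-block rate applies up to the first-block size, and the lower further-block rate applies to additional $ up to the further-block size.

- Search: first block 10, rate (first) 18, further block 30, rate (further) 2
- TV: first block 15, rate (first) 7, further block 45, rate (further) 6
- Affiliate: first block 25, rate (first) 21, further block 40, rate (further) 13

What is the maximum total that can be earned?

1420

Rank every tier by rate: Affiliate/tier1 21 > Search/tier1 18 > Affiliate/tier2 13 > TV/tier1 7 > TV/tier2 6 > Search/tier2 2.
Fill Affiliate tier1 block (25 at 21) ; 80 left.
Search tier1 at 18: fill all 10 ; 70 left.
Affiliate tier2 at 13: fill all 40 ; 30 left.
TV/tier1 (7): +15 ; 15 left.
TV/tier2: +15 of 45 at 6; pool empty.
Total = 21×25 + 18×10 + 13×40 + 7×15 + 6×15 = 1420.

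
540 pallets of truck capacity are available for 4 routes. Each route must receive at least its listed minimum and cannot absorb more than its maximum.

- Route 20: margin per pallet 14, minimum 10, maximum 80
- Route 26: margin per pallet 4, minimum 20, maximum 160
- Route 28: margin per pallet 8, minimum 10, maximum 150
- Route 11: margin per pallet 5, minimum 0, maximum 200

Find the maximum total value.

3760

Meeting every minimum uses 10+20+10+0 = 40 pallets, leaving 500.
Order the routes by margin per pallet: Route 20 14 > Route 28 8 > Route 11 5 > Route 26 4.
Route 20: +70 to 80 (cap) → 430 left.
Route 28: +140 to 150 (cap) → 290 left.
Give Route 11 200 more to hit its cap of 200 → 90 left.
Route 26 has room for 140 more but only 90 remain, so it gets 110.
Total = 14×80 + 4×110 + 8×150 + 5×200 = 3760.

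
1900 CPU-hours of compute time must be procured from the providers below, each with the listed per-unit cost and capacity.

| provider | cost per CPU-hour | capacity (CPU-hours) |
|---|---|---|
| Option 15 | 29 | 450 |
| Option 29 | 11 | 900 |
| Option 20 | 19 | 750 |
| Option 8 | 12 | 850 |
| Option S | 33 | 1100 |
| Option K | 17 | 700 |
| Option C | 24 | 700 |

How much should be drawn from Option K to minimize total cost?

150

Cheapest first:
Take 900 from Option 29 at 11 → need 1000 more.
Take 850 from Option 8 at 12 → need 150 more.
Option K (17): take the remaining 150 → done.
Option 20, Option C, Option 15, Option S: unused.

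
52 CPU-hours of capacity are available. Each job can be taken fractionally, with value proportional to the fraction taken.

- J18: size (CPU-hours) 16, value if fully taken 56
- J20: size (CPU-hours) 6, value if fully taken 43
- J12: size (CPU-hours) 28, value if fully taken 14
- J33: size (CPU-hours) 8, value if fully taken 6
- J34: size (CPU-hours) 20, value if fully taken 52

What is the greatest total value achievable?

Sort by value density: J20 43/6≈7.17, J18 56/16≈3.5, J34 52/20≈2.6, J33 6/8≈0.75, J12 14/28≈0.5.
J20: take in full, 6 CPU-hours for value 43 — 46 left.
J18: take in full, 16 CPU-hours for value 56 — 30 left.
J34: take in full, 20 CPU-hours for value 52 — 10 left.
Take all of J33 (8 CPU-hours, value 6) — 2 CPU-hours left.
Only 2 CPU-hours remain; take 2/28 of J12 for value 14×2/28 = 1.
Total value = 158.

158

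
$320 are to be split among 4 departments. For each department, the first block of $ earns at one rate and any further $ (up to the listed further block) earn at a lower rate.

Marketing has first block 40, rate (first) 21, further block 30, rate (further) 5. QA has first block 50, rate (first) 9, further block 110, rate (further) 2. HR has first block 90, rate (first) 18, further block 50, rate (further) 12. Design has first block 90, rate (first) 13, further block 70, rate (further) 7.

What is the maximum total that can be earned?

Order all 8 blocks by rate: Marketing/T1 21 > HR/T1 18 > Design/T1 13 > HR/T2 12 > QA/T1 9 > Design/T2 7 > Marketing/T2 5 > QA/T2 2.
Marketing T1 at 21: fill all 40 → 280 left.
HR/T1 (18): +90 → 190 left.
Design T1 at 13: fill all 90 → 100 left.
HR/T2 (12): +50 → 50 left.
Fill QA T1 block (50 at 9) → 0 left.
Total = 21×40 + 18×90 + 13×90 + 12×50 + 9×50 = 4680.

4680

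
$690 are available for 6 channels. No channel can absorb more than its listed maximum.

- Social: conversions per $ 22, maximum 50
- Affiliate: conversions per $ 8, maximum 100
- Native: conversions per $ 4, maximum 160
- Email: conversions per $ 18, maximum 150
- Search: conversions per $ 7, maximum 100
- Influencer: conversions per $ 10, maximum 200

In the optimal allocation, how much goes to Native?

Highest conversions per $ first: Social 22 > Email 18 > Influencer 10 > Affiliate 8 > Search 7 > Native 4.
Give Social 50 to hit its cap of 50 → 640 left.
Email takes 150 to reach its cap of 150 → 490 left.
Give Influencer 200 to hit its cap of 200 → 290 left.
Give Affiliate 100 to hit its cap of 100 → 190 left.
Give Search 100 to hit its cap of 100 → 90 left.
Only 90 left; Native takes them to reach 90.

90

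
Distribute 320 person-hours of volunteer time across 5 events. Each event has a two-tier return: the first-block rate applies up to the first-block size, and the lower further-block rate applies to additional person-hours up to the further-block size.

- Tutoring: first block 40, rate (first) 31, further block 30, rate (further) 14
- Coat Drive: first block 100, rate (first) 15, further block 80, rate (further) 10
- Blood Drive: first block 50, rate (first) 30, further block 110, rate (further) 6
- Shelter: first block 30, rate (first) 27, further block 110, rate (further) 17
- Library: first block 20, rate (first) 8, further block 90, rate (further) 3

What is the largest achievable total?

Rank every tier by rate: Tutoring/T1 31 > Blood Drive/T1 30 > Shelter/T1 27 > Shelter/T2 17 > Coat Drive/T1 15 > Tutoring/T2 14 > Coat Drive/T2 10 > Library/T1 8 > Blood Drive/T2 6 > Library/T2 3.
Tutoring T1 at 31: fill all 40 ; 280 left.
Fill Blood Drive T1 block (50 at 30) ; 230 left.
Shelter/T1 (27): +30 ; 200 left.
Shelter T2 at 17: fill all 110 ; 90 left.
Coat Drive/T1: +90 of 100 at 15; pool empty.
Total = 31×40 + 30×50 + 27×30 + 17×110 + 15×90 = 6770.

6770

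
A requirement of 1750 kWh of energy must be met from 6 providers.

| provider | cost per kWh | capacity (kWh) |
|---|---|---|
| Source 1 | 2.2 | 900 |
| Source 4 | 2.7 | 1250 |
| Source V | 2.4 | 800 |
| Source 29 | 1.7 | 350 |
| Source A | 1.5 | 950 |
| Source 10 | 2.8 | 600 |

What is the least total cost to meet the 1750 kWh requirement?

3010

Cheapest first:
Source A at 1.5: take all 950 kWh ; 800 still needed.
Source 29 at 1.7: take all 350 kWh ; 450 still needed.
Take 450 from Source 1 at 2.2 to finish.
Source V, Source 4, Source 10: unused.
Cost = 950×1.5 + 350×1.7 + 450×2.2 = 3010.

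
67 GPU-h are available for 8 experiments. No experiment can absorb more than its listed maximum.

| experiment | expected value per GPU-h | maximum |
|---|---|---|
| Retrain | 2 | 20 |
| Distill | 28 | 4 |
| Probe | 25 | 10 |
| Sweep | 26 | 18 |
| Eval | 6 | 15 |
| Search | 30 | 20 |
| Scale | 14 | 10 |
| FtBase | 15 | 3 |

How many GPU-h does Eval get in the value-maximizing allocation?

2

Order the experiments by expected value per GPU-h: Search 30 > Distill 28 > Sweep 26 > Probe 25 > FtBase 15 > Scale 14 > Eval 6 > Retrain 2.
Search takes 20 to reach its cap of 20 — 47 left.
Give Distill 4 to hit its cap of 4 — 43 left.
Sweep: +18 to 18 (cap) — 25 left.
Probe: +10 to 10 (cap) — 15 left.
Give FtBase 3 to hit its cap of 3 — 12 left.
Scale takes 10 to reach its cap of 10 — 2 left.
Eval: +2 (room for 15) → 2. Pool exhausted.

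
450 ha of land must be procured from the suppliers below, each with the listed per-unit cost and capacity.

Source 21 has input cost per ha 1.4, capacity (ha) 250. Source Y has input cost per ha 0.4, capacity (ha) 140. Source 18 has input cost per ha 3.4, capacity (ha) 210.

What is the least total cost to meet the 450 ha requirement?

610

Fill from the cheapest supplier first.
Source Y at 0.4: take all 140 ha — 310 still needed.
Take 250 from Source 21 at 1.4 — need 60 more.
Source 18 (3.4): take the remaining 60 — done.
Cost = 140×0.4 + 250×1.4 + 60×3.4 = 610.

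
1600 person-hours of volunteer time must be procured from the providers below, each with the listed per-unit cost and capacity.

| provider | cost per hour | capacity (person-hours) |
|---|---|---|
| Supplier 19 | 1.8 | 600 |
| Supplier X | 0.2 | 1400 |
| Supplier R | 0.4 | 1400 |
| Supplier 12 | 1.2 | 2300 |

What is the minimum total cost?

Fill from the cheapest provider first.
Take 1400 from Supplier X at 0.2 → need 200 more.
Supplier R at 0.4: take 200 of its 1400 → requirement met.
Supplier 12, Supplier 19: unused.
Cost = 1400×0.2 + 200×0.4 = 360.

360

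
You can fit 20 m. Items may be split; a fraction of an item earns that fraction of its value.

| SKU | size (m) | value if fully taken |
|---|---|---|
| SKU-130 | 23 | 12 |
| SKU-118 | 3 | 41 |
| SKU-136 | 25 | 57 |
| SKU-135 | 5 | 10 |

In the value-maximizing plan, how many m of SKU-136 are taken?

17

Best value per unit of size first: SKU-118 41/3≈13.7, SKU-136 57/25≈2.28, SKU-135 10/5≈2, SKU-130 12/23≈0.522.
SKU-118: take in full, 3 m for value 41 ; 17 left.
17 m left: a 17/25 share of SKU-136 gives 57×17/25 = 38.76.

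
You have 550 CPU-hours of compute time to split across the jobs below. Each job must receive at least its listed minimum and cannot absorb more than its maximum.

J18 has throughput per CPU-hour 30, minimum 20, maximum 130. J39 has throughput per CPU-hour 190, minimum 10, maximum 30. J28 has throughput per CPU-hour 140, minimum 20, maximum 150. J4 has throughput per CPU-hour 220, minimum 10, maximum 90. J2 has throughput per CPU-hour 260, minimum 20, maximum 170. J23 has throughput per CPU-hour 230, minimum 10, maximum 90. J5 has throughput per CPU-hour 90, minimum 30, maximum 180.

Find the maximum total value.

110500

Meeting every minimum uses 20+10+20+10+20+10+30 = 120 CPU-hours, leaving 430.
Highest throughput per CPU-hour first: J2 260 > J23 230 > J4 220 > J39 190 > J28 140 > J5 90 > J18 30.
J2 takes 150 more to reach its cap of 170 — 280 left.
J23 takes 80 more to reach its cap of 90 — 200 left.
J4 takes 80 more to reach its cap of 90 — 120 left.
J39 takes 20 more to reach its cap of 30 — 100 left.
J28: +100 (room for 130) → 120. Pool exhausted.
Total = 30×20 + 190×30 + 140×120 + 220×90 + 260×170 + 230×90 + 90×30 = 110500.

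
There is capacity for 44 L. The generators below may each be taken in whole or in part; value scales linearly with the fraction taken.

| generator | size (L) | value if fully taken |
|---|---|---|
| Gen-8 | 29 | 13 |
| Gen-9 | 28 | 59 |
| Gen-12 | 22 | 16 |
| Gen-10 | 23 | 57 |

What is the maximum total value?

101.25

Sort by value density: Gen-10 57/23≈2.48, Gen-9 59/28≈2.11, Gen-12 16/22≈0.727, Gen-8 13/29≈0.448.
Take all of Gen-10 (23 L, value 57) → 21 L left.
21 L left: a 21/28 share of Gen-9 gives 59×21/28 = 44.25.
Total value = 101.25.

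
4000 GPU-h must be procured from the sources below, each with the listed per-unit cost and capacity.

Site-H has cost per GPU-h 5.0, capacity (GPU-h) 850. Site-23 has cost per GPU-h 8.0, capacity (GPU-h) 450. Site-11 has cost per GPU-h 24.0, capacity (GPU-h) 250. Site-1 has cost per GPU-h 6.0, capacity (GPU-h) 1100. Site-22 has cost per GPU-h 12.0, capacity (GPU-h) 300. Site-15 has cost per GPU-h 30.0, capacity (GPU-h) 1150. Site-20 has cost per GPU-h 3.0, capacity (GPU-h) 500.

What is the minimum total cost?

Use sources in increasing cost order.
Site-20 at 3.0: take all 500 GPU-h ; 3500 still needed.
Site-H at 5.0: take all 850 GPU-h ; 2650 still needed.
Site-1 at 6.0: take all 1100 GPU-h ; 1550 still needed.
Take 450 from Site-23 at 8.0 ; need 1100 more.
Site-22 at 12.0: take all 300 GPU-h ; 800 still needed.
Site-11 at 24.0: take all 250 GPU-h ; 550 still needed.
Site-15 (30.0): take the remaining 550 ; done.
Cost = 500×3.0 + 850×5.0 + 1100×6.0 + 450×8.0 + 300×12.0 + 250×24.0 + 550×30.0 = 42050.

42050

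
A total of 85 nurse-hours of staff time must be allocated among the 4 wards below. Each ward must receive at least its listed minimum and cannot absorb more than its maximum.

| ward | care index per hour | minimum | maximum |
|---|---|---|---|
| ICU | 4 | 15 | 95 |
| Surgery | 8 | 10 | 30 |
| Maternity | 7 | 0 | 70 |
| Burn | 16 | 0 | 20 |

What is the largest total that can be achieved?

760

Meeting every minimum uses 15+10+0+0 = 25 nurse-hours, leaving 60.
Rank by care index per hour: Burn 16 > Surgery 8 > Maternity 7 > ICU 4.
Burn: +20 to 20 (cap) ; 40 left.
Give Surgery 20 more to hit its cap of 30 ; 20 left.
Only 20 left; Maternity takes them to reach 20.
Total = 4×15 + 8×30 + 7×20 + 16×20 = 760.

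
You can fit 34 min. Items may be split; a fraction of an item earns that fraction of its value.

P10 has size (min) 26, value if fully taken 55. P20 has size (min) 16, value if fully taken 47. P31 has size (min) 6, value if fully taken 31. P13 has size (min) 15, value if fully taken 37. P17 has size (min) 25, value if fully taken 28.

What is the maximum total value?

107.6

Sort by value density: P31 31/6≈5.17, P20 47/16≈2.94, P13 37/15≈2.47, P10 55/26≈2.12, P17 28/25≈1.12.
P31: take in full, 6 min for value 31 — 28 left.
Take all of P20 (16 min, value 47) — 12 min left.
Only 12 min remain; take 12/15 of P13 for value 37×12/15 = 29.6.
Total value = 107.6.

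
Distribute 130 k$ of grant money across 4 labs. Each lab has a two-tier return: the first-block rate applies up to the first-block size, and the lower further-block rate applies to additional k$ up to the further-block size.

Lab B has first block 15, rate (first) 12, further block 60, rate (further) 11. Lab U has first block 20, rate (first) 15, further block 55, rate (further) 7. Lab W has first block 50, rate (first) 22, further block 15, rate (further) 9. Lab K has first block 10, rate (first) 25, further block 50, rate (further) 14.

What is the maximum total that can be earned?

Treat each block as its own option and order by rate: Lab K/tier1 25 > Lab W/tier1 22 > Lab U/tier1 15 > Lab K/tier2 14 > Lab B/tier1 12 > Lab B/tier2 11 > Lab W/tier2 9 > Lab U/tier2 7.
Lab K/tier1 (25): +10 — 120 left.
Lab W tier1 at 22: fill all 50 — 70 left.
Lab U tier1 at 15: fill all 20 — 50 left.
Lab K/tier2 (14): +50 — 0 left.
Total = 25×10 + 22×50 + 15×20 + 14×50 = 2350.

2350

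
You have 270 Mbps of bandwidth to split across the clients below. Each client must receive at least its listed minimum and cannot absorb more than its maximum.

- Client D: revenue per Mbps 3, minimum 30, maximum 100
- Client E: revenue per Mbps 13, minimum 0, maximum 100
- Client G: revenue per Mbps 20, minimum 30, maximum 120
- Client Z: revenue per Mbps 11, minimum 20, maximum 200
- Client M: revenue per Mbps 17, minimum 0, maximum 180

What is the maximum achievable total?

4410

Meeting every minimum uses 30+0+30+20+0 = 80 Mbps, leaving 190.
Rank by revenue per Mbps: Client G 20 > Client M 17 > Client E 13 > Client Z 11 > Client D 3.
Client G takes 90 more to reach its cap of 120 — 100 left.
Client M has room for 180 more but only 100 remain, so it gets 100.
Total = 3×30 + 20×120 + 11×20 + 17×100 = 4410.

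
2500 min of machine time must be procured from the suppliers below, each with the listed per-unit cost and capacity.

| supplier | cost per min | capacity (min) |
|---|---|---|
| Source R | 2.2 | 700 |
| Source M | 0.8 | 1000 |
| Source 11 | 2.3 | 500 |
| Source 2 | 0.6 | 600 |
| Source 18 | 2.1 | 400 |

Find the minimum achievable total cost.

Use suppliers in increasing cost order.
Take 600 from Source 2 at 0.6 ; need 1900 more.
Source M (0.8): use full 1000 ; 900 min to go.
Source 18 at 2.1: take all 400 min ; 500 still needed.
Take 500 from Source R at 2.2 to finish.
Source 11: unused.
Cost = 600×0.6 + 1000×0.8 + 400×2.1 + 500×2.2 = 3100.

3100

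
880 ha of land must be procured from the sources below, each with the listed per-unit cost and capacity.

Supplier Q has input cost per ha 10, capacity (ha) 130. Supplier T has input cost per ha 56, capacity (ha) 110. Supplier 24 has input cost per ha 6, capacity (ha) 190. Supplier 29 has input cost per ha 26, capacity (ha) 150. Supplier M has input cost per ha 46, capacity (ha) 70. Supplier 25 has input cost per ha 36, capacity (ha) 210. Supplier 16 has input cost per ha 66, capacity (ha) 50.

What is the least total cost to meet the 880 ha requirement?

24600

Cheapest first:
Take 190 from Supplier 24 at 6 → need 690 more.
Supplier Q at 10: take all 130 ha → 560 still needed.
Supplier 29 at 26: take all 150 ha → 410 still needed.
Supplier 25 at 36: take all 210 ha → 200 still needed.
Supplier M at 46: take all 70 ha → 130 still needed.
Supplier T (56): use full 110 → 20 ha to go.
Supplier 16 (66): take the remaining 20 → done.
Cost = 190×6 + 130×10 + 150×26 + 210×36 + 70×46 + 110×56 + 20×66 = 24600.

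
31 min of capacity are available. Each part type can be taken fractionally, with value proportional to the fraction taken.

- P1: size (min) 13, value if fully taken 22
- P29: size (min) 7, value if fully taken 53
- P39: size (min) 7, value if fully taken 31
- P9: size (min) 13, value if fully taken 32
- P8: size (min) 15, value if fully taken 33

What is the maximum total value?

124.8

Best value per unit of size first: P29 53/7≈7.57, P39 31/7≈4.43, P9 32/13≈2.46, P8 33/15≈2.2, P1 22/13≈1.69.
P29: take in full, 7 min for value 53 — 24 left.
All 7 min of P39 fit (value 31) — 17 remain.
All 13 min of P9 fit (value 32) — 4 remain.
Fill the last 4 min with part of P8: 4/15 of it earns 8.8.
Total value = 124.8.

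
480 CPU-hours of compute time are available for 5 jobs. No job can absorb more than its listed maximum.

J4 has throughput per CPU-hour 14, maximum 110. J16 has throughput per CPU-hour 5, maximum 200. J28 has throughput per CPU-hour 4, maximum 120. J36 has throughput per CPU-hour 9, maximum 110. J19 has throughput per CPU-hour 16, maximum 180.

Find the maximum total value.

Highest throughput per CPU-hour first: J19 16 > J4 14 > J36 9 > J16 5 > J28 4.
J19 takes 180 to reach its cap of 180 ; 300 left.
J4 takes 110 to reach its cap of 110 ; 190 left.
J36 takes 110 to reach its cap of 110 ; 80 left.
J16: +80 (room for 200) → 80. Pool exhausted.
Total = 14×110 + 5×80 + 9×110 + 16×180 = 5810.

5810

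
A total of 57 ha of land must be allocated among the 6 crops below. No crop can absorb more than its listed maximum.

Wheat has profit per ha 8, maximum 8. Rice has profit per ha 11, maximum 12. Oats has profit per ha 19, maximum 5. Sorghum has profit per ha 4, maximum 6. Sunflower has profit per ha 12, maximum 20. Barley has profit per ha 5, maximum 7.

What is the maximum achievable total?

586

Rank by profit per ha: Oats 19 > Sunflower 12 > Rice 11 > Wheat 8 > Barley 5 > Sorghum 4.
Oats: +5 to 5 (cap) ; 52 left.
Sunflower: +20 to 20 (cap) ; 32 left.
Rice: +12 to 12 (cap) ; 20 left.
Wheat takes 8 to reach its cap of 8 ; 12 left.
Give Barley 7 to hit its cap of 7 ; 5 left.
Sorghum: +5 (room for 6) → 5. Pool exhausted.
Total = 8×8 + 11×12 + 19×5 + 4×5 + 12×20 + 5×7 = 586.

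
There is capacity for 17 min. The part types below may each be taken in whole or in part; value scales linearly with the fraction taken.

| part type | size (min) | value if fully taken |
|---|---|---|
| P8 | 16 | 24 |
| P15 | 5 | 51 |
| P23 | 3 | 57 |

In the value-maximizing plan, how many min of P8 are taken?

Best value per unit of size first: P23 57/3≈19, P15 51/5≈10.2, P8 24/16≈1.5.
P23: take in full, 3 min for value 57 → 14 left.
All 5 min of P15 fit (value 51) → 9 remain.
9 min left: a 9/16 share of P8 gives 24×9/16 = 13.5.

9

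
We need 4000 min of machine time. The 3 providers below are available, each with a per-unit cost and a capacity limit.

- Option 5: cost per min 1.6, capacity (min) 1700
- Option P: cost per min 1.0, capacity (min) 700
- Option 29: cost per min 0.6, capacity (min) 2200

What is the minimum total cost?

Cheapest first:
Take 2200 from Option 29 at 0.6 — need 1800 more.
Option P at 1.0: take all 700 min — 1100 still needed.
Option 5 at 1.6: take 1100 of its 1700 — requirement met.
Cost = 2200×0.6 + 700×1.0 + 1100×1.6 = 3780.

3780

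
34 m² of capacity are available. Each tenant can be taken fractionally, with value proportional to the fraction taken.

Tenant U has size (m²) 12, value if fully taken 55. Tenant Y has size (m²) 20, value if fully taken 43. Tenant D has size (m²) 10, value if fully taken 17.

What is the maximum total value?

Best value per unit of size first: Tenant U 55/12≈4.58, Tenant Y 43/20≈2.15, Tenant D 17/10≈1.7.
Take all of Tenant U (12 m², value 55) — 22 m² left.
Take all of Tenant Y (20 m², value 43) — 2 m² left.
Only 2 m² remain; take 2/10 of Tenant D for value 17×2/10 = 3.4.
Total value = 101.4.

101.4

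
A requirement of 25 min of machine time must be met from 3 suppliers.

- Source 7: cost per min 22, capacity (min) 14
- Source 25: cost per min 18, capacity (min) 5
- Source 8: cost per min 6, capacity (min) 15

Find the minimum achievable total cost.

290

Fill from the cheapest supplier first.
Take 15 from Source 8 at 6 ; need 10 more.
Source 25 (18): use full 5 ; 5 min to go.
Source 7 at 22: take 5 of its 14 ; requirement met.
Cost = 15×6 + 5×18 + 5×22 = 290.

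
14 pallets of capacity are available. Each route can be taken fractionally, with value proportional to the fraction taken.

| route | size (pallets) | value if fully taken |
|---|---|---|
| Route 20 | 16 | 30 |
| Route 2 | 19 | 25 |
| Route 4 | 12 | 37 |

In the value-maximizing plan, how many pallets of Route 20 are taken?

Sort by value density: Route 4 37/12≈3.08, Route 20 30/16≈1.88, Route 2 25/19≈1.32.
All 12 pallets of Route 4 fit (value 37) → 2 remain.
Fill the last 2 pallets with part of Route 20: 2/16 of it earns 3.75.

2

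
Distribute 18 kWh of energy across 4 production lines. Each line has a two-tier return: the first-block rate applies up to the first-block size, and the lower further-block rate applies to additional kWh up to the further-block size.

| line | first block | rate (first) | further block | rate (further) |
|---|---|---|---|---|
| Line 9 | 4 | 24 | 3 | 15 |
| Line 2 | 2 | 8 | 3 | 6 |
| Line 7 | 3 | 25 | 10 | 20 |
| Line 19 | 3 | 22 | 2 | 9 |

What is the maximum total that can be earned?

Rank every tier by rate: Line 7/first 25 > Line 9/first 24 > Line 19/first 22 > Line 7/second 20 > Line 9/second 15 > Line 19/second 9 > Line 2/first 8 > Line 2/second 6.
Line 7 first at 25: fill all 3 → 15 left.
Line 9 first at 24: fill all 4 → 11 left.
Line 19/first (22): +3 → 8 left.
8 remain; put them into Line 7 second at 20.
Total = 25×3 + 24×4 + 22×3 + 20×8 = 397.

397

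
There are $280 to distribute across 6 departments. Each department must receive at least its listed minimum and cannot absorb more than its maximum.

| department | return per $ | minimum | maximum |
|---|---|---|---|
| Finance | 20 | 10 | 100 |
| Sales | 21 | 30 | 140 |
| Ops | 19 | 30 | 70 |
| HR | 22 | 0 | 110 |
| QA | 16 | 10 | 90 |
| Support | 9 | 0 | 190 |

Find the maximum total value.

Meeting every minimum uses 10+30+30+0+10+0 = 80 $, leaving 200.
Order the departments by return per $: HR 22 > Sales 21 > Finance 20 > Ops 19 > QA 16 > Support 9.
HR: +110 to 110 (cap) ; 90 left.
Sales has room for 110 more but only 90 remain, so it gets 120.
Total = 20×10 + 21×120 + 19×30 + 22×110 + 16×10 = 5870.

5870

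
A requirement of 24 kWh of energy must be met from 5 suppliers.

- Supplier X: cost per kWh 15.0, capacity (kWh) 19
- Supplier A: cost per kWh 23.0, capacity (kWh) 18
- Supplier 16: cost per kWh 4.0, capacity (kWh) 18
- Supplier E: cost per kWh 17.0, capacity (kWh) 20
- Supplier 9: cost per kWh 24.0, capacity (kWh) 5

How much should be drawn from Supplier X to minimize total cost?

6

Cheapest first:
Supplier 16 at 4.0: take all 18 kWh → 6 still needed.
Supplier X (15.0): take the remaining 6 → done.
Supplier E, Supplier A, Supplier 9: unused.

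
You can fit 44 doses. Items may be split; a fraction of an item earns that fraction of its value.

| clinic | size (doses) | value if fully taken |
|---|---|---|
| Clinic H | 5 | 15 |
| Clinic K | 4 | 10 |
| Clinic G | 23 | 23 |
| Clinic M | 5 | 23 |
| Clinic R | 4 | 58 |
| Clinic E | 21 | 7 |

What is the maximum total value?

130

Rank by value-to-size ratio: Clinic R 58/4≈14.5, Clinic M 23/5≈4.6, Clinic H 15/5≈3, Clinic K 10/4≈2.5, Clinic G 23/23≈1, Clinic E 7/21≈0.333.
All 4 doses of Clinic R fit (value 58) → 40 remain.
Clinic M: take in full, 5 doses for value 23 → 35 left.
Take all of Clinic H (5 doses, value 15) → 30 doses left.
All 4 doses of Clinic K fit (value 10) → 26 remain.
Take all of Clinic G (23 doses, value 23) → 3 doses left.
Fill the last 3 doses with part of Clinic E: 3/21 of it earns 1.
Total value = 130.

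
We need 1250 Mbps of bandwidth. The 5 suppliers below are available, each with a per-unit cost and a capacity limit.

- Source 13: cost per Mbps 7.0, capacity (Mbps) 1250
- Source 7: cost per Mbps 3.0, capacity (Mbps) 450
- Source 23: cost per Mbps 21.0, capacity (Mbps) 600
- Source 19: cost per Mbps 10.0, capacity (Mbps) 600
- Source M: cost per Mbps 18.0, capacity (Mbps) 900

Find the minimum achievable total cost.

Cheapest first:
Source 7 (3.0): use full 450 → 800 Mbps to go.
Source 13 at 7.0: take 800 of its 1250 → requirement met.
Source 19, Source M, Source 23: unused.
Cost = 450×3.0 + 800×7.0 = 6950.

6950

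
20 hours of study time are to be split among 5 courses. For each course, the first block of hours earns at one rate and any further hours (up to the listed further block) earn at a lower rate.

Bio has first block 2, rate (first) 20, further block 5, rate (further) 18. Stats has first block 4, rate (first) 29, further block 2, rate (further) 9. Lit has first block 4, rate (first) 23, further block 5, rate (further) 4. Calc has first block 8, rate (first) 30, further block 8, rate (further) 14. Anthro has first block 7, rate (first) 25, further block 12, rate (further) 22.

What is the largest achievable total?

554

Order all 10 blocks by rate: Calc/first 30 > Stats/first 29 > Anthro/first 25 > Lit/first 23 > Anthro/second 22 > Bio/first 20 > Bio/second 18 > Calc/second 14 > Stats/second 9 > Lit/second 4.
Fill Calc first block (8 at 30) → 12 left.
Stats/first (29): +4 → 8 left.
Anthro/first (25): +7 → 1 left.
Lit/first: +1 of 4 at 23; pool empty.
Total = 30×8 + 29×4 + 25×7 + 23×1 = 554.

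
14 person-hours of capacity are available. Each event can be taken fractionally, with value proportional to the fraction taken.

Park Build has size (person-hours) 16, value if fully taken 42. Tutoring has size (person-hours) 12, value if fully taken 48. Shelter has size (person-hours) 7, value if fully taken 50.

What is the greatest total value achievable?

Sort by value density: Shelter 50/7≈7.14, Tutoring 48/12≈4, Park Build 42/16≈2.62.
Take all of Shelter (7 person-hours, value 50) → 7 person-hours left.
Only 7 person-hours remain; take 7/12 of Tutoring for value 48×7/12 = 28.
Total value = 78.

78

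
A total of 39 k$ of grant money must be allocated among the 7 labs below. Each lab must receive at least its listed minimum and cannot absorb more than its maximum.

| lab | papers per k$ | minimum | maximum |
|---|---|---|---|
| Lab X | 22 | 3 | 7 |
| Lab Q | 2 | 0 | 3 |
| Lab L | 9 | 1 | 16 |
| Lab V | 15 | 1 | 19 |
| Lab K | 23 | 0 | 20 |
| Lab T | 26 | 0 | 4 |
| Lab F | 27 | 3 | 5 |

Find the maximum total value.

892

Meeting every minimum uses 3+0+1+1+0+0+3 = 8 k$, leaving 31.
Order the labs by papers per k$: Lab F 27 > Lab T 26 > Lab K 23 > Lab X 22 > Lab V 15 > Lab L 9 > Lab Q 2.
Give Lab F 2 more to hit its cap of 5 ; 29 left.
Lab T takes 4 more to reach its cap of 4 ; 25 left.
Lab K takes 20 more to reach its cap of 20 ; 5 left.
Lab X takes 4 more to reach its cap of 7 ; 1 left.
Lab V: +1 (room for 18) → 2. Pool exhausted.
Total = 22×7 + 9×1 + 15×2 + 23×20 + 26×4 + 27×5 = 892.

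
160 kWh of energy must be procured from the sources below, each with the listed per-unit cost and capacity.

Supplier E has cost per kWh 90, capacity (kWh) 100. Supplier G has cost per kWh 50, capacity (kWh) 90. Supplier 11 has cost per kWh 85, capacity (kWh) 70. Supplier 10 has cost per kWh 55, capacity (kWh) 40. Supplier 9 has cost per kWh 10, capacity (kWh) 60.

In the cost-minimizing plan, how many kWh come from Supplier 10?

Cheapest first:
Supplier 9 at 10: take all 60 kWh — 100 still needed.
Supplier G (50): use full 90 — 10 kWh to go.
Supplier 10 (55): take the remaining 10 — done.
Supplier 11, Supplier E: unused.

10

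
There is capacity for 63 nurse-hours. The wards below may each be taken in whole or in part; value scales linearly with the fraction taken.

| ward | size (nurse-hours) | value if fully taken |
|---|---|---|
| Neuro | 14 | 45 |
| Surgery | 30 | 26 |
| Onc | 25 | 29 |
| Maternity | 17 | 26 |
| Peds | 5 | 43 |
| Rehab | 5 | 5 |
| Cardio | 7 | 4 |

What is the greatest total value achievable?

Sort by value density: Peds 43/5≈8.6, Neuro 45/14≈3.21, Maternity 26/17≈1.53, Onc 29/25≈1.16, Rehab 5/5≈1, Surgery 26/30≈0.867, Cardio 4/7≈0.571.
All 5 nurse-hours of Peds fit (value 43) — 58 remain.
Take all of Neuro (14 nurse-hours, value 45) — 44 nurse-hours left.
All 17 nurse-hours of Maternity fit (value 26) — 27 remain.
All 25 nurse-hours of Onc fit (value 29) — 2 remain.
2 nurse-hours left: a 2/5 share of Rehab gives 5×2/5 = 2.
Total value = 145.

145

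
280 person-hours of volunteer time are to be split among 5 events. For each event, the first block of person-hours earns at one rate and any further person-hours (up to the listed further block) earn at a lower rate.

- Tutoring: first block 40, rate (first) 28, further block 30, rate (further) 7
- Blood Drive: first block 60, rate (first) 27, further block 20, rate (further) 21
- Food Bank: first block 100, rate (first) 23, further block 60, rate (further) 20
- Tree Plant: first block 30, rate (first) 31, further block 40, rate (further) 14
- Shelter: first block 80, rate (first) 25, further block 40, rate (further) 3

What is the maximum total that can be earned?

Treat each block as its own option and order by rate: Tree Plant/T1 31 > Tutoring/T1 28 > Blood Drive/T1 27 > Shelter/T1 25 > Food Bank/T1 23 > Blood Drive/T2 21 > Food Bank/T2 20 > Tree Plant/T2 14 > Tutoring/T2 7 > Shelter/T2 3.
Fill Tree Plant T1 block (30 at 31) — 250 left.
Tutoring T1 at 28: fill all 40 — 210 left.
Blood Drive/T1 (27): +60 — 150 left.
Shelter T1 at 25: fill all 80 — 70 left.
Food Bank/T1: +70 of 100 at 23; pool empty.
Total = 31×30 + 28×40 + 27×60 + 25×80 + 23×70 = 7280.

7280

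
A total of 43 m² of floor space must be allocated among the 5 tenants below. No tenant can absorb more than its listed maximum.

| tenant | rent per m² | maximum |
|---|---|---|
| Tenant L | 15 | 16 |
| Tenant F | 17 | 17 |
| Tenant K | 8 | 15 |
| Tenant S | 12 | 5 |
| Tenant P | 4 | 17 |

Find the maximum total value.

Highest rent per m² first: Tenant F 17 > Tenant L 15 > Tenant S 12 > Tenant K 8 > Tenant P 4.
Tenant F: +17 to 17 (cap) — 26 left.
Tenant L takes 16 to reach its cap of 16 — 10 left.
Tenant S takes 5 to reach its cap of 5 — 5 left.
Tenant K has room for 15 but only 5 remain, so it gets 5.
Total = 15×16 + 17×17 + 8×5 + 12×5 = 629.

629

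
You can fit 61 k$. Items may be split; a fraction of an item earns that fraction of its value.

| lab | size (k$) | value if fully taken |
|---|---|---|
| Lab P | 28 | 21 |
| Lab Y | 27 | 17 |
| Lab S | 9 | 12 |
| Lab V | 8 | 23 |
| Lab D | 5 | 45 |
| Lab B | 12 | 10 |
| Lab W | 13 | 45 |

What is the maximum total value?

145.5

Rank by value-to-size ratio: Lab D 45/5≈9, Lab W 45/13≈3.46, Lab V 23/8≈2.88, Lab S 12/9≈1.33, Lab B 10/12≈0.833, Lab P 21/28≈0.75, Lab Y 17/27≈0.63.
Take all of Lab D (5 k$, value 45) — 56 k$ left.
Lab W: take in full, 13 k$ for value 45 — 43 left.
All 8 k$ of Lab V fit (value 23) — 35 remain.
All 9 k$ of Lab S fit (value 12) — 26 remain.
Lab B: take in full, 12 k$ for value 10 — 14 left.
Only 14 k$ remain; take 14/28 of Lab P for value 21×14/28 = 10.5.
Total value = 145.5.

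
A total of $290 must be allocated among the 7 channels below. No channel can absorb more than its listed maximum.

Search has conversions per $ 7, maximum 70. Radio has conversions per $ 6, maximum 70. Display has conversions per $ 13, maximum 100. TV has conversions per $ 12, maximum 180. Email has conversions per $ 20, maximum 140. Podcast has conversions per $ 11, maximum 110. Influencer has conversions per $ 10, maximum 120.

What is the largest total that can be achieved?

4700

Highest conversions per $ first: Email 20 > Display 13 > TV 12 > Podcast 11 > Influencer 10 > Search 7 > Radio 6.
Give Email 140 to hit its cap of 140 ; 150 left.
Display takes 100 to reach its cap of 100 ; 50 left.
TV: +50 (room for 180) → 50. Pool exhausted.
Total = 13×100 + 12×50 + 20×140 = 4700.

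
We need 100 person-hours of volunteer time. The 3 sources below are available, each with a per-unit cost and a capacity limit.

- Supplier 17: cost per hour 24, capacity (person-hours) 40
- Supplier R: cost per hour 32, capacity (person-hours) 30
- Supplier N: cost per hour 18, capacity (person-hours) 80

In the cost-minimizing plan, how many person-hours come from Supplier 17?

Use sources in increasing cost order.
Take 80 from Supplier N at 18 → need 20 more.
Take 20 from Supplier 17 at 24 to finish.
Supplier R: unused.

20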